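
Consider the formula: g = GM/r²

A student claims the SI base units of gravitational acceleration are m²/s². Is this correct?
Units of each symbol in g = GM/r²:
  G (gravitational constant): m³/(kg·s²)
  M (mass): kg
  r (distance): m  → to the power 2 in the denominator, contributes 1/m²

Multiplying the contributions: [m³/(kg·s²)] · [kg] · [1/m²]
Adding exponents of each base unit: m: 1, s: -2
SI base units of gravitational acceleration: m/s²

The claimed units m²/s² (exponents m: 2, s: -2) do not match the derived units m/s² (exponents m: 1, s: -2), so the claim is incorrect.

Answer: No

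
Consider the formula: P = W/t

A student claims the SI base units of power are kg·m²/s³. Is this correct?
Units of each symbol in P = W/t:
  W (work): kg·m²/s²
  t (time): s  → in the denominator, contributes 1/s

Multiplying the contributions: [kg·m²/s²] · [1/s]
Adding exponents of each base unit: kg: 1, m: 2, s: -3
SI base units of power: kg·m²/s³

The claimed units kg·m²/s³ match the derived units, so the claim is correct.

Answer: Yes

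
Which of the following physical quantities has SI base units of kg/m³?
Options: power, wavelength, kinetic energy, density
Checking the SI base units of each option:
  power (P = W/t): kg·m²/s³  ✗
  wavelength (λ = v/f): m  ✗
  kinetic energy (E = ½mv²): kg·m²/s²  ✗
  density (ρ = m/V): kg/m³  ✓ matches

Only density has units kg/m³.

Answer: density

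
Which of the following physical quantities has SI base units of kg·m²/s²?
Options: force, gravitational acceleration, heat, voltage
Checking the SI base units of each option:
  force (F = ma): kg·m/s²  ✗
  gravitational acceleration (g = GM/r²): m/s²  ✗
  heat (Q = mcΔT): kg·m²/s²  ✓ matches
  voltage (V = IR): kg·m²/(s³·A)  ✗

Only heat has units kg·m²/s².

Answer: heat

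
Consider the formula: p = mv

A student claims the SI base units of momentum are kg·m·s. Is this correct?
Units of each symbol in p = mv:
  m (mass): kg
  v (velocity): m/s

Multiplying the contributions: [kg] · [m/s]
Adding exponents of each base unit: kg: 1, m: 1, s: -1
SI base units of momentum: kg·m/s

The claimed units kg·m·s (exponents kg: 1, m: 1, s: 1) do not match the derived units kg·m/s (exponents kg: 1, m: 1, s: -1), so the claim is incorrect.

Answer: No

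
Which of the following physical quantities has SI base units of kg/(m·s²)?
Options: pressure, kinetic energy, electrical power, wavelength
Checking the SI base units of each option:
  pressure (P = F/A): kg/(m·s²)  ✓ matches
  kinetic energy (E = ½mv²): kg·m²/s²  ✗
  electrical power (P = IV): kg·m²/s³  ✗
  wavelength (λ = v/f): m  ✗

Only pressure has units kg/(m·s²).

Answer: pressure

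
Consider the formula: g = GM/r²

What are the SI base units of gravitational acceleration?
Units of each symbol in g = GM/r²:
  G (gravitational constant): m³/(kg·s²)
  M (mass): kg
  r (distance): m  → to the power 2 in the denominator, contributes 1/m²

Multiplying the contributions: [m³/(kg·s²)] · [kg] · [1/m²]
Adding exponents of each base unit: m: 1, s: -2
SI base units of gravitational acceleration: m/s²

Answer: m/s²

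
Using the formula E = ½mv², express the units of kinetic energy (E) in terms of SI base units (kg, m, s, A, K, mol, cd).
Units of each symbol in E = ½mv²:
  m (mass): kg
  v (speed): m/s  → to the power 2, contributes m²/s²
  The factor ½ is dimensionless.

Multiplying the contributions: [kg] · [m²/s²]
Adding exponents of each base unit: kg: 1, m: 2, s: -2
SI base units of kinetic energy: kg·m²/s²

Answer: kg·m²/s²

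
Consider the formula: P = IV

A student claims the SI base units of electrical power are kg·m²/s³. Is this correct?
Units of each symbol in P = IV:
  I (current): A
  V (voltage, in volts): kg·m²/(s³·A)

Multiplying the contributions: [A] · [kg·m²/(s³·A)]
Adding exponents of each base unit: kg: 1, m: 2, s: -3
SI base units of electrical power: kg·m²/s³

The claimed units kg·m²/s³ match the derived units, so the claim is correct.

Answer: Yes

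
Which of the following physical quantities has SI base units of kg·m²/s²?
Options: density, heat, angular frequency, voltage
Checking the SI base units of each option:
  density (ρ = m/V): kg/m³  ✗
  heat (Q = mcΔT): kg·m²/s²  ✓ matches
  angular frequency (ω = 2πf): 1/s  ✗
  voltage (V = IR): kg·m²/(s³·A)  ✗

Only heat has units kg·m²/s².

Answer: heat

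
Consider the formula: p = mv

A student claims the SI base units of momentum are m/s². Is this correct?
Units of each symbol in p = mv:
  m (mass): kg
  v (velocity): m/s

Multiplying the contributions: [kg] · [m/s]
Adding exponents of each base unit: kg: 1, m: 1, s: -1
SI base units of momentum: kg·m/s

The claimed units m/s² (exponents m: 1, s: -2) do not match the derived units kg·m/s (exponents kg: 1, m: 1, s: -1), so the claim is incorrect.

Answer: No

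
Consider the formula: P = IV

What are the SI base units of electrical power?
Units of each symbol in P = IV:
  I (current): A
  V (voltage, in volts): kg·m²/(s³·A)

Multiplying the contributions: [A] · [kg·m²/(s³·A)]
Adding exponents of each base unit: kg: 1, m: 2, s: -3
SI base units of electrical power: kg·m²/s³

Answer: kg·m²/s³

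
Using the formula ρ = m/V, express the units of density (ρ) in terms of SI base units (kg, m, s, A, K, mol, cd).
Units of each symbol in ρ = m/V:
  m (mass): kg
  V (volume): m³  → in the denominator, contributes 1/m³

Multiplying the contributions: [kg] · [1/m³]
Adding exponents of each base unit: kg: 1, m: -3
SI base units of density: kg/m³

Answer: kg/m³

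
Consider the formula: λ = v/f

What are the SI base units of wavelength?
Units of each symbol in λ = v/f:
  v (wave speed): m/s
  f (frequency): 1/s  → in the denominator, contributes s

Multiplying the contributions: [m/s] · [s]
Adding exponents of each base unit: m: 1
SI base units of wavelength: m

Answer: m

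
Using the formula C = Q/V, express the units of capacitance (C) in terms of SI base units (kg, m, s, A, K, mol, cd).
Units of each symbol in C = Q/V:
  Q (charge, in coulombs): s·A
  V (voltage, in volts): kg·m²/(s³·A)  → in the denominator, contributes s³·A/(kg·m²)

Multiplying the contributions: [s·A] · [s³·A/(kg·m²)]
Adding exponents of each base unit: kg: -1, m: -2, s: 4, A: 2
SI base units of capacitance: s⁴·A²/(kg·m²)

Answer: s⁴·A²/(kg·m²)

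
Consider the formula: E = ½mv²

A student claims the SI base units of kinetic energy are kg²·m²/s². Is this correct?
Units of each symbol in E = ½mv²:
  m (mass): kg
  v (speed): m/s  → to the power 2, contributes m²/s²
  The factor ½ is dimensionless.

Multiplying the contributions: [kg] · [m²/s²]
Adding exponents of each base unit: kg: 1, m: 2, s: -2
SI base units of kinetic energy: kg·m²/s²

The claimed units kg²·m²/s² (exponents kg: 2, m: 2, s: -2) do not match the derived units kg·m²/s² (exponents kg: 1, m: 2, s: -2), so the claim is incorrect.

Answer: No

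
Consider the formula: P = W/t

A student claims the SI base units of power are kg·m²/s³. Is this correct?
Units of each symbol in P = W/t:
  W (work): kg·m²/s²
  t (time): s  → in the denominator, contributes 1/s

Multiplying the contributions: [kg·m²/s²] · [1/s]
Adding exponents of each base unit: kg: 1, m: 2, s: -3
SI base units of power: kg·m²/s³

The claimed units kg·m²/s³ match the derived units, so the claim is correct.

Answer: Yes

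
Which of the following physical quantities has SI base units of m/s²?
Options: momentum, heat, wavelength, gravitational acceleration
Checking the SI base units of each option:
  momentum (p = mv): kg·m/s  ✗
  heat (Q = mcΔT): kg·m²/s²  ✗
  wavelength (λ = v/f): m  ✗
  gravitational acceleration (g = GM/r²): m/s²  ✓ matches

Only gravitational acceleration has units m/s².

Answer: gravitational acceleration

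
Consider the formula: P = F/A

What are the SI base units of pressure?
Units of each symbol in P = F/A:
  F (force): kg·m/s²
  A (area): m²  → in the denominator, contributes 1/m²

Multiplying the contributions: [kg·m/s²] · [1/m²]
Adding exponents of each base unit: kg: 1, m: -1, s: -2
SI base units of pressure: kg/(m·s²)

Answer: kg/(m·s²)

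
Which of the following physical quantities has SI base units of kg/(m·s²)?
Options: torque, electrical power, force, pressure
Checking the SI base units of each option:
  torque (τ = Fr): kg·m²/s²  ✗
  electrical power (P = IV): kg·m²/s³  ✗
  force (F = ma): kg·m/s²  ✗
  pressure (P = F/A): kg/(m·s²)  ✓ matches

Only pressure has units kg/(m·s²).

Answer: pressure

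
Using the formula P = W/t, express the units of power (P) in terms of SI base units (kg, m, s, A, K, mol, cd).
Units of each symbol in P = W/t:
  W (work): kg·m²/s²
  t (time): s  → in the denominator, contributes 1/s

Multiplying the contributions: [kg·m²/s²] · [1/s]
Adding exponents of each base unit: kg: 1, m: 2, s: -3
SI base units of power: kg·m²/s³

Answer: kg·m²/s³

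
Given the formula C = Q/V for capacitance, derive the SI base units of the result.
Units of each symbol in C = Q/V:
  Q (charge, in coulombs): s·A
  V (voltage, in volts): kg·m²/(s³·A)  → in the denominator, contributes s³·A/(kg·m²)

Multiplying the contributions: [s·A] · [s³·A/(kg·m²)]
Adding exponents of each base unit: kg: -1, m: -2, s: 4, A: 2
SI base units of capacitance: s⁴·A²/(kg·m²)

Answer: s⁴·A²/(kg·m²)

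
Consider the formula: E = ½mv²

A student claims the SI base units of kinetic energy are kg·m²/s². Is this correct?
Units of each symbol in E = ½mv²:
  m (mass): kg
  v (speed): m/s  → to the power 2, contributes m²/s²
  The factor ½ is dimensionless.

Multiplying the contributions: [kg] · [m²/s²]
Adding exponents of each base unit: kg: 1, m: 2, s: -2
SI base units of kinetic energy: kg·m²/s²

The claimed units kg·m²/s² match the derived units, so the claim is correct.

Answer: Yes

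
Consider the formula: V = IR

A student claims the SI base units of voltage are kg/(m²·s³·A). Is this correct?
Units of each symbol in V = IR:
  I (current): A
  R (resistance, in ohms): kg·m²/(s³·A²)

Multiplying the contributions: [A] · [kg·m²/(s³·A²)]
Adding exponents of each base unit: kg: 1, m: 2, s: -3, A: -1
SI base units of voltage: kg·m²/(s³·A)

The claimed units kg/(m²·s³·A) (exponents kg: 1, m: -2, s: -3, A: -1) do not match the derived units kg·m²/(s³·A) (exponents kg: 1, m: 2, s: -3, A: -1), so the claim is incorrect.

Answer: No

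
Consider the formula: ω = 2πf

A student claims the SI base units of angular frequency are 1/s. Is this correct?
Units of each symbol in ω = 2πf:
  f (frequency): 1/s
  The factor 2π is dimensionless.

Multiplying the contributions: [1/s]
Adding exponents of each base unit: s: -1
SI base units of angular frequency: 1/s

The claimed units 1/s match the derived units, so the claim is correct.

Answer: Yes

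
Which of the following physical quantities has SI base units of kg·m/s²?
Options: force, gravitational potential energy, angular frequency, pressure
Checking the SI base units of each option:
  force (F = ma): kg·m/s²  ✓ matches
  gravitational potential energy (U = -GMm/r): kg·m²/s²  ✗
  angular frequency (ω = 2πf): 1/s  ✗
  pressure (P = F/A): kg/(m·s²)  ✗

Only force has units kg·m/s².

Answer: force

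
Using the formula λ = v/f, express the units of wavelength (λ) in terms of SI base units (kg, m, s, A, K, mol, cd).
Units of each symbol in λ = v/f:
  v (wave speed): m/s
  f (frequency): 1/s  → in the denominator, contributes s

Multiplying the contributions: [m/s] · [s]
Adding exponents of each base unit: m: 1
SI base units of wavelength: m

Answer: m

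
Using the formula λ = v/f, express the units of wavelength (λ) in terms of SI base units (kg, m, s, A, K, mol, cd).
Units of each symbol in λ = v/f:
  v (wave speed): m/s
  f (frequency): 1/s  → in the denominator, contributes s

Multiplying the contributions: [m/s] · [s]
Adding exponents of each base unit: m: 1
SI base units of wavelength: m

Answer: m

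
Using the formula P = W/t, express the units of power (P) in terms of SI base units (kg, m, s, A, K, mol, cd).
Units of each symbol in P = W/t:
  W (work): kg·m²/s²
  t (time): s  → in the denominator, contributes 1/s

Multiplying the contributions: [kg·m²/s²] · [1/s]
Adding exponents of each base unit: kg: 1, m: 2, s: -3
SI base units of power: kg·m²/s³

Answer: kg·m²/s³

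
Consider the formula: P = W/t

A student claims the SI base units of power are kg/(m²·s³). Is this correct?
Units of each symbol in P = W/t:
  W (work): kg·m²/s²
  t (time): s  → in the denominator, contributes 1/s

Multiplying the contributions: [kg·m²/s²] · [1/s]
Adding exponents of each base unit: kg: 1, m: 2, s: -3
SI base units of power: kg·m²/s³

The claimed units kg/(m²·s³) (exponents kg: 1, m: -2, s: -3) do not match the derived units kg·m²/s³ (exponents kg: 1, m: 2, s: -3), so the claim is incorrect.

Answer: No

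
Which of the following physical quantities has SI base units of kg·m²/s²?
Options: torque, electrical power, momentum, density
Checking the SI base units of each option:
  torque (τ = Fr): kg·m²/s²  ✓ matches
  electrical power (P = IV): kg·m²/s³  ✗
  momentum (p = mv): kg·m/s  ✗
  density (ρ = m/V): kg/m³  ✗

Only torque has units kg·m²/s².

Answer: torque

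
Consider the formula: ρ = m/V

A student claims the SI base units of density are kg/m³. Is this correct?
Units of each symbol in ρ = m/V:
  m (mass): kg
  V (volume): m³  → in the denominator, contributes 1/m³

Multiplying the contributions: [kg] · [1/m³]
Adding exponents of each base unit: kg: 1, m: -3
SI base units of density: kg/m³

The claimed units kg/m³ match the derived units, so the claim is correct.

Answer: Yes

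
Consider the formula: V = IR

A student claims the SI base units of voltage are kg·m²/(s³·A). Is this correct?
Units of each symbol in V = IR:
  I (current): A
  R (resistance, in ohms): kg·m²/(s³·A²)

Multiplying the contributions: [A] · [kg·m²/(s³·A²)]
Adding exponents of each base unit: kg: 1, m: 2, s: -3, A: -1
SI base units of voltage: kg·m²/(s³·A)

The claimed units kg·m²/(s³·A) match the derived units, so the claim is correct.

Answer: Yes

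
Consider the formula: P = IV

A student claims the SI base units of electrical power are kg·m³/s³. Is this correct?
Units of each symbol in P = IV:
  I (current): A
  V (voltage, in volts): kg·m²/(s³·A)

Multiplying the contributions: [A] · [kg·m²/(s³·A)]
Adding exponents of each base unit: kg: 1, m: 2, s: -3
SI base units of electrical power: kg·m²/s³

The claimed units kg·m³/s³ (exponents kg: 1, m: 3, s: -3) do not match the derived units kg·m²/s³ (exponents kg: 1, m: 2, s: -3), so the claim is incorrect.

Answer: No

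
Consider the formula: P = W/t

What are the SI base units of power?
Units of each symbol in P = W/t:
  W (work): kg·m²/s²
  t (time): s  → in the denominator, contributes 1/s

Multiplying the contributions: [kg·m²/s²] · [1/s]
Adding exponents of each base unit: kg: 1, m: 2, s: -3
SI base units of power: kg·m²/s³

Answer: kg·m²/s³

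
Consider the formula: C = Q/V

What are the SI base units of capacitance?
Units of each symbol in C = Q/V:
  Q (charge, in coulombs): s·A
  V (voltage, in volts): kg·m²/(s³·A)  → in the denominator, contributes s³·A/(kg·m²)

Multiplying the contributions: [s·A] · [s³·A/(kg·m²)]
Adding exponents of each base unit: kg: -1, m: -2, s: 4, A: 2
SI base units of capacitance: s⁴·A²/(kg·m²)

Answer: s⁴·A²/(kg·m²)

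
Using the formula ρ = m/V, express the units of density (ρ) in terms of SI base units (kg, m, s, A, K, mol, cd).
Units of each symbol in ρ = m/V:
  m (mass): kg
  V (volume): m³  → in the denominator, contributes 1/m³

Multiplying the contributions: [kg] · [1/m³]
Adding exponents of each base unit: kg: 1, m: -3
SI base units of density: kg/m³

Answer: kg/m³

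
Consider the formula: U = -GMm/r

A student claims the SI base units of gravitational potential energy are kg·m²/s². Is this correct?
Units of each symbol in U = -GMm/r:
  G (gravitational constant): m³/(kg·s²)
  M (mass): kg
  m (mass): kg
  r (distance): m  → in the denominator, contributes 1/m
  The minus sign does not affect the units.

Multiplying the contributions: [m³/(kg·s²)] · [kg] · [kg] · [1/m]
Adding exponents of each base unit: kg: 1, m: 2, s: -2
SI base units of gravitational potential energy: kg·m²/s²

The claimed units kg·m²/s² match the derived units, so the claim is correct.

Answer: Yes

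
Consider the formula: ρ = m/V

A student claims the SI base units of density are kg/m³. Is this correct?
Units of each symbol in ρ = m/V:
  m (mass): kg
  V (volume): m³  → in the denominator, contributes 1/m³

Multiplying the contributions: [kg] · [1/m³]
Adding exponents of each base unit: kg: 1, m: -3
SI base units of density: kg/m³

The claimed units kg/m³ match the derived units, so the claim is correct.

Answer: Yes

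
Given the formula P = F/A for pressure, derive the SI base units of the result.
Units of each symbol in P = F/A:
  F (force): kg·m/s²
  A (area): m²  → in the denominator, contributes 1/m²

Multiplying the contributions: [kg·m/s²] · [1/m²]
Adding exponents of each base unit: kg: 1, m: -1, s: -2
SI base units of pressure: kg/(m·s²)

Answer: kg/(m·s²)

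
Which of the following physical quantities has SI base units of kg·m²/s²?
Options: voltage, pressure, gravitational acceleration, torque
Checking the SI base units of each option:
  voltage (V = IR): kg·m²/(s³·A)  ✗
  pressure (P = F/A): kg/(m·s²)  ✗
  gravitational acceleration (g = GM/r²): m/s²  ✗
  torque (τ = Fr): kg·m²/s²  ✓ matches

Only torque has units kg·m²/s².

Answer: torque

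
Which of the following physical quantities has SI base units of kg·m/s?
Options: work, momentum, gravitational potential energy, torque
Checking the SI base units of each option:
  work (W = Fd): kg·m²/s²  ✗
  momentum (p = mv): kg·m/s  ✓ matches
  gravitational potential energy (U = -GMm/r): kg·m²/s²  ✗
  torque (τ = Fr): kg·m²/s²  ✗

Only momentum has units kg·m/s.

Answer: momentum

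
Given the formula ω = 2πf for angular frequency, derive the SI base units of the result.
Units of each symbol in ω = 2πf:
  f (frequency): 1/s
  The factor 2π is dimensionless.

Multiplying the contributions: [1/s]
Adding exponents of each base unit: s: -1
SI base units of angular frequency: 1/s

Answer: 1/s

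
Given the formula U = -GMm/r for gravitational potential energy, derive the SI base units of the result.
Units of each symbol in U = -GMm/r:
  G (gravitational constant): m³/(kg·s²)
  M (mass): kg
  m (mass): kg
  r (distance): m  → in the denominator, contributes 1/m
  The minus sign does not affect the units.

Multiplying the contributions: [m³/(kg·s²)] · [kg] · [kg] · [1/m]
Adding exponents of each base unit: kg: 1, m: 2, s: -2
SI base units of gravitational potential energy: kg·m²/s²

Answer: kg·m²/s²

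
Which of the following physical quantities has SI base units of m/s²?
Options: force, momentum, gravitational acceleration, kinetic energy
Checking the SI base units of each option:
  force (F = ma): kg·m/s²  ✗
  momentum (p = mv): kg·m/s  ✗
  gravitational acceleration (g = GM/r²): m/s²  ✓ matches
  kinetic energy (E = ½mv²): kg·m²/s²  ✗

Only gravitational acceleration has units m/s².

Answer: gravitational acceleration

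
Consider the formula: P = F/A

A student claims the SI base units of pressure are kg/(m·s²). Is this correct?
Units of each symbol in P = F/A:
  F (force): kg·m/s²
  A (area): m²  → in the denominator, contributes 1/m²

Multiplying the contributions: [kg·m/s²] · [1/m²]
Adding exponents of each base unit: kg: 1, m: -1, s: -2
SI base units of pressure: kg/(m·s²)

The claimed units kg/(m·s²) match the derived units, so the claim is correct.

Answer: Yes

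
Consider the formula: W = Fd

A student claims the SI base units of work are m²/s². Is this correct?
Units of each symbol in W = Fd:
  F (force): kg·m/s²
  d (displacement): m

Multiplying the contributions: [kg·m/s²] · [m]
Adding exponents of each base unit: kg: 1, m: 2, s: -2
SI base units of work: kg·m²/s²

The claimed units m²/s² (exponents m: 2, s: -2) do not match the derived units kg·m²/s² (exponents kg: 1, m: 2, s: -2), so the claim is incorrect.

Answer: No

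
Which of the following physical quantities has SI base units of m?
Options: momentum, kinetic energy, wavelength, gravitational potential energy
Checking the SI base units of each option:
  momentum (p = mv): kg·m/s  ✗
  kinetic energy (E = ½mv²): kg·m²/s²  ✗
  wavelength (λ = v/f): m  ✓ matches
  gravitational potential energy (U = -GMm/r): kg·m²/s²  ✗

Only wavelength has units m.

Answer: wavelength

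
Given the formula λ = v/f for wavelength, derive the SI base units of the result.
Units of each symbol in λ = v/f:
  v (wave speed): m/s
  f (frequency): 1/s  → in the denominator, contributes s

Multiplying the contributions: [m/s] · [s]
Adding exponents of each base unit: m: 1
SI base units of wavelength: m

Answer: m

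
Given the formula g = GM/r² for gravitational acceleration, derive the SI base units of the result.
Units of each symbol in g = GM/r²:
  G (gravitational constant): m³/(kg·s²)
  M (mass): kg
  r (distance): m  → to the power 2 in the denominator, contributes 1/m²

Multiplying the contributions: [m³/(kg·s²)] · [kg] · [1/m²]
Adding exponents of each base unit: m: 1, s: -2
SI base units of gravitational acceleration: m/s²

Answer: m/s²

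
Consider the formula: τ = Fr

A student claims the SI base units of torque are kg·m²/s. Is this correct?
Units of each symbol in τ = Fr:
  F (force): kg·m/s²
  r (lever arm): m

Multiplying the contributions: [kg·m/s²] · [m]
Adding exponents of each base unit: kg: 1, m: 2, s: -2
SI base units of torque: kg·m²/s²

The claimed units kg·m²/s (exponents kg: 1, m: 2, s: -1) do not match the derived units kg·m²/s² (exponents kg: 1, m: 2, s: -2), so the claim is incorrect.

Answer: No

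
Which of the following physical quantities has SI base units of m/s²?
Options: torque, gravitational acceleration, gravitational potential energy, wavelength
Checking the SI base units of each option:
  torque (τ = Fr): kg·m²/s²  ✗
  gravitational acceleration (g = GM/r²): m/s²  ✓ matches
  gravitational potential energy (U = -GMm/r): kg·m²/s²  ✗
  wavelength (λ = v/f): m  ✗

Only gravitational acceleration has units m/s².

Answer: gravitational acceleration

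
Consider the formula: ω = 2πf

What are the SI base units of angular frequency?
Units of each symbol in ω = 2πf:
  f (frequency): 1/s
  The factor 2π is dimensionless.

Multiplying the contributions: [1/s]
Adding exponents of each base unit: s: -1
SI base units of angular frequency: 1/s

Answer: 1/s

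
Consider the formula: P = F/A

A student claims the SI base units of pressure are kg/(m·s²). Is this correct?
Units of each symbol in P = F/A:
  F (force): kg·m/s²
  A (area): m²  → in the denominator, contributes 1/m²

Multiplying the contributions: [kg·m/s²] · [1/m²]
Adding exponents of each base unit: kg: 1, m: -1, s: -2
SI base units of pressure: kg/(m·s²)

The claimed units kg/(m·s²) match the derived units, so the claim is correct.

Answer: Yes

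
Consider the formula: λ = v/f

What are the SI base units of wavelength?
Units of each symbol in λ = v/f:
  v (wave speed): m/s
  f (frequency): 1/s  → in the denominator, contributes s

Multiplying the contributions: [m/s] · [s]
Adding exponents of each base unit: m: 1
SI base units of wavelength: m

Answer: m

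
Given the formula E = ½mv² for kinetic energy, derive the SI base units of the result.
Units of each symbol in E = ½mv²:
  m (mass): kg
  v (speed): m/s  → to the power 2, contributes m²/s²
  The factor ½ is dimensionless.

Multiplying the contributions: [kg] · [m²/s²]
Adding exponents of each base unit: kg: 1, m: 2, s: -2
SI base units of kinetic energy: kg·m²/s²

Answer: kg·m²/s²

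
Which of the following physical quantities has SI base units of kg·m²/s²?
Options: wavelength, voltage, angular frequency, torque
Checking the SI base units of each option:
  wavelength (λ = v/f): m  ✗
  voltage (V = IR): kg·m²/(s³·A)  ✗
  angular frequency (ω = 2πf): 1/s  ✗
  torque (τ = Fr): kg·m²/s²  ✓ matches

Only torque has units kg·m²/s².

Answer: torque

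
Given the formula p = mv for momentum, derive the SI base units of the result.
Units of each symbol in p = mv:
  m (mass): kg
  v (velocity): m/s

Multiplying the contributions: [kg] · [m/s]
Adding exponents of each base unit: kg: 1, m: 1, s: -1
SI base units of momentum: kg·m/s

Answer: kg·m/s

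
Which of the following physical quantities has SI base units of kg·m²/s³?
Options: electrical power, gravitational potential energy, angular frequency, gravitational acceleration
Checking the SI base units of each option:
  electrical power (P = IV): kg·m²/s³  ✓ matches
  gravitational potential energy (U = -GMm/r): kg·m²/s²  ✗
  angular frequency (ω = 2πf): 1/s  ✗
  gravitational acceleration (g = GM/r²): m/s²  ✗

Only electrical power has units kg·m²/s³.

Answer: electrical power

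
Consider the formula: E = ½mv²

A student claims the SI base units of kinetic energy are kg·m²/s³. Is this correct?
Units of each symbol in E = ½mv²:
  m (mass): kg
  v (speed): m/s  → to the power 2, contributes m²/s²
  The factor ½ is dimensionless.

Multiplying the contributions: [kg] · [m²/s²]
Adding exponents of each base unit: kg: 1, m: 2, s: -2
SI base units of kinetic energy: kg·m²/s²

The claimed units kg·m²/s³ (exponents kg: 1, m: 2, s: -3) do not match the derived units kg·m²/s² (exponents kg: 1, m: 2, s: -2), so the claim is incorrect.

Answer: No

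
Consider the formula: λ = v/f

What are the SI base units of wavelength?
Units of each symbol in λ = v/f:
  v (wave speed): m/s
  f (frequency): 1/s  → in the denominator, contributes s

Multiplying the contributions: [m/s] · [s]
Adding exponents of each base unit: m: 1
SI base units of wavelength: m

Answer: m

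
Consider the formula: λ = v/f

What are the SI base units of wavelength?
Units of each symbol in λ = v/f:
  v (wave speed): m/s
  f (frequency): 1/s  → in the denominator, contributes s

Multiplying the contributions: [m/s] · [s]
Adding exponents of each base unit: m: 1
SI base units of wavelength: m

Answer: m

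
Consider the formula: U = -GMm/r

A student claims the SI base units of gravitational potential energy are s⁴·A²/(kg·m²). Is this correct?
Units of each symbol in U = -GMm/r:
  G (gravitational constant): m³/(kg·s²)
  M (mass): kg
  m (mass): kg
  r (distance): m  → in the denominator, contributes 1/m
  The minus sign does not affect the units.

Multiplying the contributions: [m³/(kg·s²)] · [kg] · [kg] · [1/m]
Adding exponents of each base unit: kg: 1, m: 2, s: -2
SI base units of gravitational potential energy: kg·m²/s²

The claimed units s⁴·A²/(kg·m²) (exponents kg: -1, m: -2, s: 4, A: 2) do not match the derived units kg·m²/s² (exponents kg: 1, m: 2, s: -2), so the claim is incorrect.

Answer: No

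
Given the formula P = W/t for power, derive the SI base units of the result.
Units of each symbol in P = W/t:
  W (work): kg·m²/s²
  t (time): s  → in the denominator, contributes 1/s

Multiplying the contributions: [kg·m²/s²] · [1/s]
Adding exponents of each base unit: kg: 1, m: 2, s: -3
SI base units of power: kg·m²/s³

Answer: kg·m²/s³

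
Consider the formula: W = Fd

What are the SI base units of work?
Units of each symbol in W = Fd:
  F (force): kg·m/s²
  d (displacement): m

Multiplying the contributions: [kg·m/s²] · [m]
Adding exponents of each base unit: kg: 1, m: 2, s: -2
SI base units of work: kg·m²/s²

Answer: kg·m²/s²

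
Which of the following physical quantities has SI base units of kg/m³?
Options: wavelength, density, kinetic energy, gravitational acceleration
Checking the SI base units of each option:
  wavelength (λ = v/f): m  ✗
  density (ρ = m/V): kg/m³  ✓ matches
  kinetic energy (E = ½mv²): kg·m²/s²  ✗
  gravitational acceleration (g = GM/r²): m/s²  ✗

Only density has units kg/m³.

Answer: density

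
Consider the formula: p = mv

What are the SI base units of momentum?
Units of each symbol in p = mv:
  m (mass): kg
  v (velocity): m/s

Multiplying the contributions: [kg] · [m/s]
Adding exponents of each base unit: kg: 1, m: 1, s: -1
SI base units of momentum: kg·m/s

Answer: kg·m/s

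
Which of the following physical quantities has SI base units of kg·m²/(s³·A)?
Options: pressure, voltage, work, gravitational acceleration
Checking the SI base units of each option:
  pressure (P = F/A): kg/(m·s²)  ✗
  voltage (V = IR): kg·m²/(s³·A)  ✓ matches
  work (W = Fd): kg·m²/s²  ✗
  gravitational acceleration (g = GM/r²): m/s²  ✗

Only voltage has units kg·m²/(s³·A).

Answer: voltage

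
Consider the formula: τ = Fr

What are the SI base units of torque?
Units of each symbol in τ = Fr:
  F (force): kg·m/s²
  r (lever arm): m

Multiplying the contributions: [kg·m/s²] · [m]
Adding exponents of each base unit: kg: 1, m: 2, s: -2
SI base units of torque: kg·m²/s²

Answer: kg·m²/s²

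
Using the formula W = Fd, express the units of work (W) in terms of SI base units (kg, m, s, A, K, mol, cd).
Units of each symbol in W = Fd:
  F (force): kg·m/s²
  d (displacement): m

Multiplying the contributions: [kg·m/s²] · [m]
Adding exponents of each base unit: kg: 1, m: 2, s: -2
SI base units of work: kg·m²/s²

Answer: kg·m²/s²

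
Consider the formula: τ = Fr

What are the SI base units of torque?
Units of each symbol in τ = Fr:
  F (force): kg·m/s²
  r (lever arm): m

Multiplying the contributions: [kg·m/s²] · [m]
Adding exponents of each base unit: kg: 1, m: 2, s: -2
SI base units of torque: kg·m²/s²

Answer: kg·m²/s²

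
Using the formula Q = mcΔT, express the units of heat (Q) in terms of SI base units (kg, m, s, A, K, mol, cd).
Units of each symbol in Q = mcΔT:
  m (mass): kg
  c (specific heat capacity, in J/(kg·K)): m²/(s²·K)
  ΔT (temperature change): K

Multiplying the contributions: [kg] · [m²/(s²·K)] · [K]
Adding exponents of each base unit: kg: 1, m: 2, s: -2
SI base units of heat: kg·m²/s²

Answer: kg·m²/s²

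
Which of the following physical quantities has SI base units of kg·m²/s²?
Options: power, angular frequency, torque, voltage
Checking the SI base units of each option:
  power (P = W/t): kg·m²/s³  ✗
  angular frequency (ω = 2πf): 1/s  ✗
  torque (τ = Fr): kg·m²/s²  ✓ matches
  voltage (V = IR): kg·m²/(s³·A)  ✗

Only torque has units kg·m²/s².

Answer: torque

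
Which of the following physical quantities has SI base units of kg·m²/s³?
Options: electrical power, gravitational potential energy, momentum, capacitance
Checking the SI base units of each option:
  electrical power (P = IV): kg·m²/s³  ✓ matches
  gravitational potential energy (U = -GMm/r): kg·m²/s²  ✗
  momentum (p = mv): kg·m/s  ✗
  capacitance (C = Q/V): s⁴·A²/(kg·m²)  ✗

Only electrical power has units kg·m²/s³.

Answer: electrical power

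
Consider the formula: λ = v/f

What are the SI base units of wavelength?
Units of each symbol in λ = v/f:
  v (wave speed): m/s
  f (frequency): 1/s  → in the denominator, contributes s

Multiplying the contributions: [m/s] · [s]
Adding exponents of each base unit: m: 1
SI base units of wavelength: m

Answer: m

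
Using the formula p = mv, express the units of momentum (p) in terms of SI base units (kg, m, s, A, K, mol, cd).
Units of each symbol in p = mv:
  m (mass): kg
  v (velocity): m/s

Multiplying the contributions: [kg] · [m/s]
Adding exponents of each base unit: kg: 1, m: 1, s: -1
SI base units of momentum: kg·m/s

Answer: kg·m/s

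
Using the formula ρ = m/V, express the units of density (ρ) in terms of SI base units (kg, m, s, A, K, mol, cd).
Units of each symbol in ρ = m/V:
  m (mass): kg
  V (volume): m³  → in the denominator, contributes 1/m³

Multiplying the contributions: [kg] · [1/m³]
Adding exponents of each base unit: kg: 1, m: -3
SI base units of density: kg/m³

Answer: kg/m³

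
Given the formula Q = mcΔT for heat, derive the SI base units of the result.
Units of each symbol in Q = mcΔT:
  m (mass): kg
  c (specific heat capacity, in J/(kg·K)): m²/(s²·K)
  ΔT (temperature change): K

Multiplying the contributions: [kg] · [m²/(s²·K)] · [K]
Adding exponents of each base unit: kg: 1, m: 2, s: -2
SI base units of heat: kg·m²/s²

Answer: kg·m²/s²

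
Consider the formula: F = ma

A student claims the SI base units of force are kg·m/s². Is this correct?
Units of each symbol in F = ma:
  m (mass): kg
  a (acceleration): m/s²

Multiplying the contributions: [kg] · [m/s²]
Adding exponents of each base unit: kg: 1, m: 1, s: -2
SI base units of force: kg·m/s²

The claimed units kg·m/s² match the derived units, so the claim is correct.

Answer: Yes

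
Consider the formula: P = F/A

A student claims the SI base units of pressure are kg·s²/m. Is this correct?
Units of each symbol in P = F/A:
  F (force): kg·m/s²
  A (area): m²  → in the denominator, contributes 1/m²

Multiplying the contributions: [kg·m/s²] · [1/m²]
Adding exponents of each base unit: kg: 1, m: -1, s: -2
SI base units of pressure: kg/(m·s²)

The claimed units kg·s²/m (exponents kg: 1, m: -1, s: 2) do not match the derived units kg/(m·s²) (exponents kg: 1, m: -1, s: -2), so the claim is incorrect.

Answer: No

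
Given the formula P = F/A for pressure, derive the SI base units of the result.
Units of each symbol in P = F/A:
  F (force): kg·m/s²
  A (area): m²  → in the denominator, contributes 1/m²

Multiplying the contributions: [kg·m/s²] · [1/m²]
Adding exponents of each base unit: kg: 1, m: -1, s: -2
SI base units of pressure: kg/(m·s²)

Answer: kg/(m·s²)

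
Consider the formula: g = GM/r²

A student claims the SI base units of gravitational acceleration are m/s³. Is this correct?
Units of each symbol in g = GM/r²:
  G (gravitational constant): m³/(kg·s²)
  M (mass): kg
  r (distance): m  → to the power 2 in the denominator, contributes 1/m²

Multiplying the contributions: [m³/(kg·s²)] · [kg] · [1/m²]
Adding exponents of each base unit: m: 1, s: -2
SI base units of gravitational acceleration: m/s²

The claimed units m/s³ (exponents m: 1, s: -3) do not match the derived units m/s² (exponents m: 1, s: -2), so the claim is incorrect.

Answer: No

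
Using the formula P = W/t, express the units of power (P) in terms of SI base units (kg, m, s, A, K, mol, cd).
Units of each symbol in P = W/t:
  W (work): kg·m²/s²
  t (time): s  → in the denominator, contributes 1/s

Multiplying the contributions: [kg·m²/s²] · [1/s]
Adding exponents of each base unit: kg: 1, m: 2, s: -3
SI base units of power: kg·m²/s³

Answer: kg·m²/s³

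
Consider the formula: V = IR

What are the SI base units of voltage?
Units of each symbol in V = IR:
  I (current): A
  R (resistance, in ohms): kg·m²/(s³·A²)

Multiplying the contributions: [A] · [kg·m²/(s³·A²)]
Adding exponents of each base unit: kg: 1, m: 2, s: -3, A: -1
SI base units of voltage: kg·m²/(s³·A)

Answer: kg·m²/(s³·A)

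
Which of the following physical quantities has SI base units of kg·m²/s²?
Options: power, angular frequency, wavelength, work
Checking the SI base units of each option:
  power (P = W/t): kg·m²/s³  ✗
  angular frequency (ω = 2πf): 1/s  ✗
  wavelength (λ = v/f): m  ✗
  work (W = Fd): kg·m²/s²  ✓ matches

Only work has units kg·m²/s².

Answer: work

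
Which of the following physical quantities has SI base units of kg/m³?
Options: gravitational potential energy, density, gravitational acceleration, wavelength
Checking the SI base units of each option:
  gravitational potential energy (U = -GMm/r): kg·m²/s²  ✗
  density (ρ = m/V): kg/m³  ✓ matches
  gravitational acceleration (g = GM/r²): m/s²  ✗
  wavelength (λ = v/f): m  ✗

Only density has units kg/m³.

Answer: density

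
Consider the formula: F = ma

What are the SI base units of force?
Units of each symbol in F = ma:
  m (mass): kg
  a (acceleration): m/s²

Multiplying the contributions: [kg] · [m/s²]
Adding exponents of each base unit: kg: 1, m: 1, s: -2
SI base units of force: kg·m/s²

Answer: kg·m/s²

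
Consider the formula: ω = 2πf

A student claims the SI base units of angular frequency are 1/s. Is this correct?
Units of each symbol in ω = 2πf:
  f (frequency): 1/s
  The factor 2π is dimensionless.

Multiplying the contributions: [1/s]
Adding exponents of each base unit: s: -1
SI base units of angular frequency: 1/s

The claimed units 1/s match the derived units, so the claim is correct.

Answer: Yes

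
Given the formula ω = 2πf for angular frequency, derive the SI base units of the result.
Units of each symbol in ω = 2πf:
  f (frequency): 1/s
  The factor 2π is dimensionless.

Multiplying the contributions: [1/s]
Adding exponents of each base unit: s: -1
SI base units of angular frequency: 1/s

Answer: 1/s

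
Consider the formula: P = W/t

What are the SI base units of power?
Units of each symbol in P = W/t:
  W (work): kg·m²/s²
  t (time): s  → in the denominator, contributes 1/s

Multiplying the contributions: [kg·m²/s²] · [1/s]
Adding exponents of each base unit: kg: 1, m: 2, s: -3
SI base units of power: kg·m²/s³

Answer: kg·m²/s³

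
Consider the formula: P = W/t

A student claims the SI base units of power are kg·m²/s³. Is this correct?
Units of each symbol in P = W/t:
  W (work): kg·m²/s²
  t (time): s  → in the denominator, contributes 1/s

Multiplying the contributions: [kg·m²/s²] · [1/s]
Adding exponents of each base unit: kg: 1, m: 2, s: -3
SI base units of power: kg·m²/s³

The claimed units kg·m²/s³ match the derived units, so the claim is correct.

Answer: Yes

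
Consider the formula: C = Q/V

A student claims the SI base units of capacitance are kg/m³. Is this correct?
Units of each symbol in C = Q/V:
  Q (charge, in coulombs): s·A
  V (voltage, in volts): kg·m²/(s³·A)  → in the denominator, contributes s³·A/(kg·m²)

Multiplying the contributions: [s·A] · [s³·A/(kg·m²)]
Adding exponents of each base unit: kg: -1, m: -2, s: 4, A: 2
SI base units of capacitance: s⁴·A²/(kg·m²)

The claimed units kg/m³ (exponents kg: 1, m: -3) do not match the derived units s⁴·A²/(kg·m²) (exponents kg: -1, m: -2, s: 4, A: 2), so the claim is incorrect.

Answer: No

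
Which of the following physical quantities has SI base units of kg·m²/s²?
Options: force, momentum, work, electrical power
Checking the SI base units of each option:
  force (F = ma): kg·m/s²  ✗
  momentum (p = mv): kg·m/s  ✗
  work (W = Fd): kg·m²/s²  ✓ matches
  electrical power (P = IV): kg·m²/s³  ✗

Only work has units kg·m²/s².

Answer: work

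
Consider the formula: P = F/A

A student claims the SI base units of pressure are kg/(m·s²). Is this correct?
Units of each symbol in P = F/A:
  F (force): kg·m/s²
  A (area): m²  → in the denominator, contributes 1/m²

Multiplying the contributions: [kg·m/s²] · [1/m²]
Adding exponents of each base unit: kg: 1, m: -1, s: -2
SI base units of pressure: kg/(m·s²)

The claimed units kg/(m·s²) match the derived units, so the claim is correct.

Answer: Yes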